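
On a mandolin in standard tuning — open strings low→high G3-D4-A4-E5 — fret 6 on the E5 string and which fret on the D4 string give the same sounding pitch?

20

E5 at fret 6 is E5 + 6 semitones = A#5.
The open D4 string is 14 semitones below the open E5, so the same pitch on the D4 string lies at fret 6 + 14 = 20.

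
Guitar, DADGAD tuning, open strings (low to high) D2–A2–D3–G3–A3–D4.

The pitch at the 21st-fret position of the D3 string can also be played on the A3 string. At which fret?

Fret 21 on D3 is MIDI 50 + 21 = 71 (B4). On the A3 string (open MIDI 57), that pitch is 71 − 57 = fret 14.

14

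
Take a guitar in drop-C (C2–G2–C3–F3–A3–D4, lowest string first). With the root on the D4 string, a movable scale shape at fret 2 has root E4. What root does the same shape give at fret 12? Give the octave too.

D5

Moving from fret 2 to fret 12 shifts the root by 10 semitones.
E4 up 10 semitones is D5.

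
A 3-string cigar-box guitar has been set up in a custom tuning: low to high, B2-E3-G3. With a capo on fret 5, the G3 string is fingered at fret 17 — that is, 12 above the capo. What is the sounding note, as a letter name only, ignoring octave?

C

The capo raises the open G3 by 5 semitones to C4; fretting 12 more gives G3 + 5 + 12 = G3 + 17 semitones, landing on C.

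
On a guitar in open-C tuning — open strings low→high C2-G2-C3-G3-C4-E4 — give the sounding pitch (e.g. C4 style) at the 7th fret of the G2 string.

D3

G2 is MIDI 43. Adding 7 gives 50, which is D3.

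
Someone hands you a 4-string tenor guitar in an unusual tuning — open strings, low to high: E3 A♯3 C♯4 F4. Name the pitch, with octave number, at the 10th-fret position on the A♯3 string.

G♯4

The open A♯3 string plus 10 semitones: A#–B–C–C#–…–F#–G–G#.
The walk passes from B into C once, so the octave number goes from 3 to 4.
(Equivalently spelled A♭4.)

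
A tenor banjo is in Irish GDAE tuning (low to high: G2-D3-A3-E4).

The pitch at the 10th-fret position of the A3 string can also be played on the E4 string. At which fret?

A3 at fret 10 is A3 + 10 semitones = G4.
The open E4 string is 7 semitones above the open A3, so the same pitch on the E4 string lies at fret 10 − 7 = 3.

3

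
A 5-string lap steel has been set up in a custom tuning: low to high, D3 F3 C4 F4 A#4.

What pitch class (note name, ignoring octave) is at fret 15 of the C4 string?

D#

Each fret is one semitone, so C4 + 15 = D#.
(Equivalently spelled Eb.)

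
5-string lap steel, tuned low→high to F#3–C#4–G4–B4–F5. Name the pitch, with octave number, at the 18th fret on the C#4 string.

G5

Each fret is one semitone, so C#4 + 18 = G5.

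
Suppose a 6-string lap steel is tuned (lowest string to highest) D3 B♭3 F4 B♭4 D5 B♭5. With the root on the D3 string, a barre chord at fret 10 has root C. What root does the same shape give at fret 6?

A♭

Moving from fret 10 to fret 6 shifts the root by -4 semitones.
C down 4 semitones is A♭.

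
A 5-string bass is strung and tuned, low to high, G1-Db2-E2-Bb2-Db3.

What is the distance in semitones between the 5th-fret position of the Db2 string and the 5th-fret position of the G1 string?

Db2 at fret 5 → Gb2 (MIDI 42); G1 at fret 5 → C2 (MIDI 36).
42 − 36 = 6, so the two pitches are 6 semitones apart, with Gb2 the higher.

6 semitones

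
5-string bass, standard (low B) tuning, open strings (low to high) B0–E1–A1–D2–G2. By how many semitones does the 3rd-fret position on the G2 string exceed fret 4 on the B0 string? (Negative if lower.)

G2 at fret 3 → A#2 (MIDI 46); B0 at fret 4 → D#1 (MIDI 27).
46 − 27 = 19, so the two pitches are 19 semitones apart.

19 semitones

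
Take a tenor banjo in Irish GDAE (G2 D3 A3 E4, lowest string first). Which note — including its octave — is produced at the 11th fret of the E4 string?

D#5

The open E4 string plus 11 semitones: E–F–F#–G–…–C#–D–D#.
The walk passes from B into C once, so the octave number goes from 4 to 5.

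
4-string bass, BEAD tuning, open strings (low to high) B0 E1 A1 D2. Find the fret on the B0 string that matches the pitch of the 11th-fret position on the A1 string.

21

Fret 11 on A1 is MIDI 33 + 11 = 44 (G♯2). On the B0 string (open MIDI 23), that pitch is 44 − 23 = fret 21.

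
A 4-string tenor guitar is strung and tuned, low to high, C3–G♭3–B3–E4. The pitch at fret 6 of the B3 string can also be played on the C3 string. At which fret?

B3 at fret 6 is B3 + 6 semitones = F4.
The open C3 string is 11 semitones below the open B3, so the same pitch on the C3 string lies at fret 6 + 11 = 17.

17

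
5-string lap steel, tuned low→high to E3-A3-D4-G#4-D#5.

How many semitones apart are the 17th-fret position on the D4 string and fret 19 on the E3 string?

8 semitones

D4 at fret 17 → G5 (MIDI 79); E3 at fret 19 → B4 (MIDI 71).
79 − 71 = 8, so the two pitches are 8 semitones apart, with G5 the higher.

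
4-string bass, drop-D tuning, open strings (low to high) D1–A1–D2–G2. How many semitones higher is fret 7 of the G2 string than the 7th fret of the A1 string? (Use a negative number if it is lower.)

G2 at fret 7 → D3 (MIDI 50); A1 at fret 7 → E2 (MIDI 40).
50 − 40 = 10, so the two pitches are 10 semitones apart.

10 semitones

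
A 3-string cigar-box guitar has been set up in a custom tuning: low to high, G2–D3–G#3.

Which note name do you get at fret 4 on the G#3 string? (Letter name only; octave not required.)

C

G#3 is MIDI 56. Adding 4 gives 60; 60 mod 12 = 0, i.e. C.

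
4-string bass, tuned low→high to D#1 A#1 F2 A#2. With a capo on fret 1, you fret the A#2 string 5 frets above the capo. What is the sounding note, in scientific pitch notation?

E3

The capo raises the open A#2 by 1 semitone to B2; fretting 5 more gives A#2 + 1 + 5 = A#2 + 6 semitones = E3.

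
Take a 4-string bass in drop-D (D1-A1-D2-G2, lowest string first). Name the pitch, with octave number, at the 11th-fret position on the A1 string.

Each fret is one semitone, so A1 + 11 = G#2.

G#2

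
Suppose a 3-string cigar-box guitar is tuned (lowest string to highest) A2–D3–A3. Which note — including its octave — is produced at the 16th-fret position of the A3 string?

C#5

A3 is MIDI 57. Adding 16 gives 73, which is C#5.
(Equivalently spelled Db5.)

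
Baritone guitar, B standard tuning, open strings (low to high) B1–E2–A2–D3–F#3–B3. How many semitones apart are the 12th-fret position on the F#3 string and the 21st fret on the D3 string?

F#3 at fret 12 → F#4 (MIDI 66); D3 at fret 21 → B4 (MIDI 71).
66 − 71 = -5, so the two pitches are 5 semitones apart, with B4 the higher.

5 semitones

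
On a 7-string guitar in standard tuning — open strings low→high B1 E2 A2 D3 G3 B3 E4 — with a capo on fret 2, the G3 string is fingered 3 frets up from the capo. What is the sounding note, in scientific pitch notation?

The capo raises the open G3 by 2 semitones to A3; fretting 3 more gives G3 + 2 + 3 = G3 + 5 semitones = C4.

C4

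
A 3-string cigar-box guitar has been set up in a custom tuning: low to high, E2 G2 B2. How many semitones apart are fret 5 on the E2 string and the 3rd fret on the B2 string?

5 semitones

E2 at fret 5 → A2 (MIDI 45); B2 at fret 3 → D3 (MIDI 50).
45 − 50 = -5, so the two pitches are 5 semitones apart, with D3 the higher.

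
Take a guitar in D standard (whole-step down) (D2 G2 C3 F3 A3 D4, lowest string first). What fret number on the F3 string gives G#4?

15

G#4 is 15 semitones above the open F3 (F–F#–G–G#–…–F#–G–G#), so it sits at fret 15.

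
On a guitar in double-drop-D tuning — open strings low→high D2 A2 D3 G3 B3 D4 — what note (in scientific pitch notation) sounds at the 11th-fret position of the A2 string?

A2 is MIDI 45. Adding 11 gives 56, which is G♯3.
(Equivalently spelled A♭3.)

G♯3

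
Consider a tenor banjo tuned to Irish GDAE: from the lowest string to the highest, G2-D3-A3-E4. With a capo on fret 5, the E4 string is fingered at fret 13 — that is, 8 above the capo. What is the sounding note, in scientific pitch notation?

The capo raises the open E4 by 5 semitones to A4; fretting 8 more gives E4 + 5 + 8 = E4 + 13 semitones = F5.

F5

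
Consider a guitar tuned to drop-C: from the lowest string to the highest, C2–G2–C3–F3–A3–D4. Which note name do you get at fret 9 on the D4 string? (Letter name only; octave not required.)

D4 is MIDI 62. Adding 9 gives 71; 71 mod 12 = 11, i.e. B.

B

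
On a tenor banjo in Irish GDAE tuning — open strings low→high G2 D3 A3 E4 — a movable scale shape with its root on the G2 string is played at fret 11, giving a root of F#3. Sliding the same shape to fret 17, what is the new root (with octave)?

C4

Moving from fret 11 to fret 17 shifts the root by 6 semitones.
F#3 up 6 semitones is C4.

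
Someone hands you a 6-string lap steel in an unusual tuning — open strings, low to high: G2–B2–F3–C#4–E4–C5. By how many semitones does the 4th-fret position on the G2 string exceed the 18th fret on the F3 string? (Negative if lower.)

G2 at fret 4 → B2 (MIDI 47); F3 at fret 18 → B4 (MIDI 71).
47 − 71 = -24, so the two pitches are 24 semitones apart.

-24 semitones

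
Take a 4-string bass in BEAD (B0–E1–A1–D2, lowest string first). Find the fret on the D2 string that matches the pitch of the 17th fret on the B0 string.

2

B0 at fret 17 is B0 + 17 semitones = E2.
The open D2 string is 15 semitones above the open B0, so the same pitch on the D2 string lies at fret 17 − 15 = 2.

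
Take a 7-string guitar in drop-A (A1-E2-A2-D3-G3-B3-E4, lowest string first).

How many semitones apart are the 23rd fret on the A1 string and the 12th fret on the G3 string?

11 semitones

A1 at fret 23 → G♯3 (MIDI 56); G3 at fret 12 → G4 (MIDI 67).
56 − 67 = -11, so the two pitches are 11 semitones apart, with G4 the higher.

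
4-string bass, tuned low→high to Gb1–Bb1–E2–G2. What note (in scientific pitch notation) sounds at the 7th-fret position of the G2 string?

Each fret is one semitone, so G2 + 7 = D3.

D3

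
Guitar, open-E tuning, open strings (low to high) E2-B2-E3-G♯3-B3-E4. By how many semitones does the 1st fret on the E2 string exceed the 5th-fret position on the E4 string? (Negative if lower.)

E2 at fret 1 → F2 (MIDI 41); E4 at fret 5 → A4 (MIDI 69).
41 − 69 = -28, so the two pitches are 28 semitones apart.

-28 semitones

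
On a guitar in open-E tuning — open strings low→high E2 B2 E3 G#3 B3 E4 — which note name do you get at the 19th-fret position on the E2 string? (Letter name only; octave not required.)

B

E2 is MIDI 40. Adding 19 gives 59; 59 mod 12 = 11, i.e. B.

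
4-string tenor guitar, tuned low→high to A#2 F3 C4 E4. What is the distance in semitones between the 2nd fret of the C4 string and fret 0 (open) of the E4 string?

2 semitones

C4 at fret 2 → D4 (MIDI 62); E4 at fret 0 → E4 (MIDI 64).
62 − 64 = -2, so the two pitches are 2 semitones apart, with E4 the higher.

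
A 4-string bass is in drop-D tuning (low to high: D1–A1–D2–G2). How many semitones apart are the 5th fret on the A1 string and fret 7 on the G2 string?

A1 at fret 5 → D2 (MIDI 38); G2 at fret 7 → D3 (MIDI 50).
38 − 50 = -12, so the two pitches are 12 semitones apart, with D3 the higher.

12 semitones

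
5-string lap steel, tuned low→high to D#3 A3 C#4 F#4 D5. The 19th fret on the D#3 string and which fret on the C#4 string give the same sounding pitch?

D#3 at fret 19 is D#3 + 19 semitones = A#4.
The open C#4 string is 10 semitones above the open D#3, so the same pitch on the C#4 string lies at fret 19 − 10 = 9.

9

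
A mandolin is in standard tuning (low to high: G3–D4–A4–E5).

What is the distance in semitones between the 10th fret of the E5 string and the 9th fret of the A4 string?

E5 at fret 10 → D6 (MIDI 86); A4 at fret 9 → F#5 (MIDI 78).
86 − 78 = 8, so the two pitches are 8 semitones apart, with D6 the higher.

8 semitones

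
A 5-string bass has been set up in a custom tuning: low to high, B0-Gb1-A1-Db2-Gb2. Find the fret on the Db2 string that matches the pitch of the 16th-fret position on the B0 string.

2

Fret 16 on B0 is MIDI 23 + 16 = 39 (Eb2). On the Db2 string (open MIDI 37), that pitch is 39 − 37 = fret 2.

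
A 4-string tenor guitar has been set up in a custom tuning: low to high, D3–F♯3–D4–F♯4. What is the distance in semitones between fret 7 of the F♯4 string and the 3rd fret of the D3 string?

F♯4 at fret 7 → C♯5 (MIDI 73); D3 at fret 3 → F3 (MIDI 53).
73 − 53 = 20, so the two pitches are 20 semitones apart, with C♯5 the higher.

20 semitones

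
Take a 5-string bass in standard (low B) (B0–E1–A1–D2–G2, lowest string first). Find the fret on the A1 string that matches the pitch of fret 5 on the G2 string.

15

G2 at fret 5 is G2 + 5 semitones = C3.
The open A1 string is 10 semitones below the open G2, so the same pitch on the A1 string lies at fret 5 + 10 = 15.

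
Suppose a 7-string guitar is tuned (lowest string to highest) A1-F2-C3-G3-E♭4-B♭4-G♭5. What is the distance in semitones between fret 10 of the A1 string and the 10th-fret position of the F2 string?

8 semitones

A1 at fret 10 → G2 (MIDI 43); F2 at fret 10 → E♭3 (MIDI 51).
43 − 51 = -8, so the two pitches are 8 semitones apart, with E♭3 the higher.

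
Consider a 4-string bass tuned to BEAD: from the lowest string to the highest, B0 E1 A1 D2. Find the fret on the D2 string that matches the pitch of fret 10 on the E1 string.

0

E1 at fret 10 is E1 + 10 semitones = D2.
The open D2 string is 10 semitones above the open E1, so the same pitch on the D2 string lies at fret 10 − 10 = 0.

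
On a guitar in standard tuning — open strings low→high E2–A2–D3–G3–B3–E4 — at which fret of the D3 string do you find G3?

5

G3 is 5 semitones above the open D3 (D–D#–E–F–F#–G), so it sits at fret 5.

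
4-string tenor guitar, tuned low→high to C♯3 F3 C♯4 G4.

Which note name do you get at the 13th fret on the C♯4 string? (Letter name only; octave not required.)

Each fret is one semitone, so C♯4 + 13 = D.

D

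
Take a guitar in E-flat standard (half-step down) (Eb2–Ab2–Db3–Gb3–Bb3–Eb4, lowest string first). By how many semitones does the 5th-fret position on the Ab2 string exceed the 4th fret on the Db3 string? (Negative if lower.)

-4 semitones

Ab2 at fret 5 → Db3 (MIDI 49); Db3 at fret 4 → F3 (MIDI 53).
49 − 53 = -4, so the two pitches are 4 semitones apart.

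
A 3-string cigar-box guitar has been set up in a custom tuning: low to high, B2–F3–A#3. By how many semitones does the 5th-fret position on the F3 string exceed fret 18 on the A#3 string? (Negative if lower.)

-18 semitones

F3 at fret 5 → A#3 (MIDI 58); A#3 at fret 18 → E5 (MIDI 76).
58 − 76 = -18, so the two pitches are 18 semitones apart.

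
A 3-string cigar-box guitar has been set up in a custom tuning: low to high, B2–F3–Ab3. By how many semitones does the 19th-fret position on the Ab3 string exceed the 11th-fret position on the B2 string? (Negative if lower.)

17 semitones

Ab3 at fret 19 → Eb5 (MIDI 75); B2 at fret 11 → Bb3 (MIDI 58).
75 − 58 = 17, so the two pitches are 17 semitones apart.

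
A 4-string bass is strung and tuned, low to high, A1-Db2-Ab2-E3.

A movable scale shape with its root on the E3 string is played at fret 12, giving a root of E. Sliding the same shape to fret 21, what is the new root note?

Moving from fret 12 to fret 21 shifts the root by 9 semitones.
E up 9 semitones is Db.

Db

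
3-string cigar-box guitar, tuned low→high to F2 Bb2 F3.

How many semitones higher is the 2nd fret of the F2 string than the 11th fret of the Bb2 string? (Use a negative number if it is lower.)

F2 at fret 2 → G2 (MIDI 43); Bb2 at fret 11 → A3 (MIDI 57).
43 − 57 = -14, so the two pitches are 14 semitones apart.

-14 semitones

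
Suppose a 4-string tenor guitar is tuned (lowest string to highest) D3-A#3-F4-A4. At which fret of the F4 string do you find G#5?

G#5 is 15 semitones above the open F4 (F–F#–G–G#–…–F#–G–G#), so it sits at fret 15.

15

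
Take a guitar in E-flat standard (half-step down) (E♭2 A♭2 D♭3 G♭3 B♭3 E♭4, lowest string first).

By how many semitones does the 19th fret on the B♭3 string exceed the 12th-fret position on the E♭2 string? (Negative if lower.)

B♭3 at fret 19 → F5 (MIDI 77); E♭2 at fret 12 → E♭3 (MIDI 51).
77 − 51 = 26, so the two pitches are 26 semitones apart.

26 semitones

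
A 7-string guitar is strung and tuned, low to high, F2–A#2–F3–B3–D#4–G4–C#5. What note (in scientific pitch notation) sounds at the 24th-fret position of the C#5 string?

Each fret is one semitone, so C#5 + 24 = C#7.
(Equivalently spelled Db7.)

C#7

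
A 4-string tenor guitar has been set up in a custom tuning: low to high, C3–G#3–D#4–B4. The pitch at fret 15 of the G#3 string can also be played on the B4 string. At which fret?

0

Fret 15 on G#3 is MIDI 56 + 15 = 71 (B4). On the B4 string (open MIDI 71), that pitch is 71 − 71 = fret 0.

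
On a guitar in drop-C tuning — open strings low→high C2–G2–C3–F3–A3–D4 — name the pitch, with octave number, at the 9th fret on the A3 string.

Each fret is one semitone, so A3 + 9 = F#4.

F#4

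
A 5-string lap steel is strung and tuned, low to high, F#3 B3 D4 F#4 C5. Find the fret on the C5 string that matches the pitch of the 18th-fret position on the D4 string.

D4 at fret 18 is D4 + 18 semitones = G#5.
The open C5 string is 10 semitones above the open D4, so the same pitch on the C5 string lies at fret 18 − 10 = 8.

8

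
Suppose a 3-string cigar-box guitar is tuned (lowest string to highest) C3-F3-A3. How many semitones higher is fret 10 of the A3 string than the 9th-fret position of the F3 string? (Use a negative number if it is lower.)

A3 at fret 10 → G4 (MIDI 67); F3 at fret 9 → D4 (MIDI 62).
67 − 62 = 5, so the two pitches are 5 semitones apart.

5 semitones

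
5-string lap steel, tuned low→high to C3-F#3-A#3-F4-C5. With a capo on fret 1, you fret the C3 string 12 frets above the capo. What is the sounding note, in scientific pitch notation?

C#4

The capo raises the open C3 by 1 semitone to C#3; fretting 12 more gives C3 + 1 + 12 = C3 + 13 semitones = C#4.
(Also written Db.)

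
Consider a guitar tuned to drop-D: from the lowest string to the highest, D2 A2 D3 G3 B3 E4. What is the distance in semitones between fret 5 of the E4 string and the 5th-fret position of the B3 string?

5 semitones

E4 at fret 5 → A4 (MIDI 69); B3 at fret 5 → E4 (MIDI 64).
69 − 64 = 5, so the two pitches are 5 semitones apart, with A4 the higher.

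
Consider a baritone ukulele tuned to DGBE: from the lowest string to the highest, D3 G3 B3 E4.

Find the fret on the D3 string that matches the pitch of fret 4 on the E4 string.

E4 at fret 4 is E4 + 4 semitones = G#4.
The open D3 string is 14 semitones below the open E4, so the same pitch on the D3 string lies at fret 4 + 14 = 18.

18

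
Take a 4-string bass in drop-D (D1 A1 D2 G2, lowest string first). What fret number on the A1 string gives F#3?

F#3 is 21 semitones above the open A1 (A–A#–B–C–…–E–F–F#), so it sits at fret 21.

21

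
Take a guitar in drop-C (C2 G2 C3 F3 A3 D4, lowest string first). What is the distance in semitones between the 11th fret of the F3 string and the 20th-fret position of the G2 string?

F3 at fret 11 → E4 (MIDI 64); G2 at fret 20 → D#4 (MIDI 63).
64 − 63 = 1, so the two pitches are 1 semitone apart, with E4 the higher.

1 semitone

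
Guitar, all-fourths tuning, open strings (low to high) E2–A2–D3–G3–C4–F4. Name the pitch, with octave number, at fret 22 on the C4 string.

Each fret is one semitone, so C4 + 22 = A♯5.
(Equivalently spelled B♭5.)

A♯5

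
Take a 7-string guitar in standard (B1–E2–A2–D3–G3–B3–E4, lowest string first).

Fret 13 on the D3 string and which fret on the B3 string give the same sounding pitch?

4

Fret 13 on D3 is MIDI 50 + 13 = 63 (D♯4). On the B3 string (open MIDI 59), that pitch is 63 − 59 = fret 4.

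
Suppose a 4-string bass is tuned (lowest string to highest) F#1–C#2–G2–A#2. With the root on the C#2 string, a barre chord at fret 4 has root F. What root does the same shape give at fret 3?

Moving from fret 4 to fret 3 shifts the root by -1 semitone.
F down 1 semitone is E.

E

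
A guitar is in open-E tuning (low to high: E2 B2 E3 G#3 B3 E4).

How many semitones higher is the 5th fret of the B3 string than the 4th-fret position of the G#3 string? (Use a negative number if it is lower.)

4 semitones

B3 at fret 5 → E4 (MIDI 64); G#3 at fret 4 → C4 (MIDI 60).
64 − 60 = 4, so the two pitches are 4 semitones apart.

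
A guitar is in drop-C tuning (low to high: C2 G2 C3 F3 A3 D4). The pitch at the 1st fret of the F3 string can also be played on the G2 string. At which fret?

11

Fret 1 on F3 is MIDI 53 + 1 = 54 (F#3). On the G2 string (open MIDI 43), that pitch is 54 − 43 = fret 11.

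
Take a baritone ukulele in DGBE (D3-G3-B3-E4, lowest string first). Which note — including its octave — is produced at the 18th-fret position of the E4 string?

The open E4 string plus 18 semitones: E–F–F#–G–…–G#–A–A#.
The walk passes from B into C once, so the octave number goes from 4 to 5.

A#5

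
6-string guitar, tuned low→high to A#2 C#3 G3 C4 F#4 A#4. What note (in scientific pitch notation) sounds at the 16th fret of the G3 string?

G3 is MIDI 55. Adding 16 gives 71, which is B4.

B4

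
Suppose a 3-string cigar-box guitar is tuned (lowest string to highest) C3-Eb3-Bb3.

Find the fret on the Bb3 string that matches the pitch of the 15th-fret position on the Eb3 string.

Eb3 at fret 15 is Eb3 + 15 semitones = Gb4.
The open Bb3 string is 7 semitones above the open Eb3, so the same pitch on the Bb3 string lies at fret 15 − 7 = 8.

8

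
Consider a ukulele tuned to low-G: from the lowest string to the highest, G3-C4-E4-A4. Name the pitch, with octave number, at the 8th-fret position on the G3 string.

D♯4

The open G3 string plus 8 semitones: G–G#–A–A#–B–C–C#–D–D#.
The walk passes from B into C once, so the octave number goes from 3 to 4.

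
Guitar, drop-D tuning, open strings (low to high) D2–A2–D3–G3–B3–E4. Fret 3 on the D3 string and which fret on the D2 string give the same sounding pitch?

Fret 3 on D3 is MIDI 50 + 3 = 53 (F3). On the D2 string (open MIDI 38), that pitch is 53 − 38 = fret 15.

15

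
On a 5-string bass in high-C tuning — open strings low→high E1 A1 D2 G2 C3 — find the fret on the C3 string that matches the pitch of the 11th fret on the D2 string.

Fret 11 on D2 is MIDI 38 + 11 = 49 (C♯3). On the C3 string (open MIDI 48), that pitch is 49 − 48 = fret 1.

1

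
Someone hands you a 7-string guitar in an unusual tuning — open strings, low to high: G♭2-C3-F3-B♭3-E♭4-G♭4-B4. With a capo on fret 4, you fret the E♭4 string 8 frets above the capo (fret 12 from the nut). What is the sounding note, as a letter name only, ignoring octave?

The capo raises the open E♭4 by 4 semitones to G4; fretting 8 more gives E♭4 + 4 + 8 = E♭4 + 12 semitones, landing on E♭.

E♭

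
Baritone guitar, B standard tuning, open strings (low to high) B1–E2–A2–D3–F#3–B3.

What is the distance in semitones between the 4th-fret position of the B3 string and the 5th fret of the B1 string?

23 semitones

B3 at fret 4 → D#4 (MIDI 63); B1 at fret 5 → E2 (MIDI 40).
63 − 40 = 23, so the two pitches are 23 semitones apart, with D#4 the higher.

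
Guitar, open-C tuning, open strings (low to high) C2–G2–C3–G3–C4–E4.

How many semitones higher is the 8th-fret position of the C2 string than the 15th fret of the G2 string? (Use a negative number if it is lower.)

-14 semitones

C2 at fret 8 → G#2 (MIDI 44); G2 at fret 15 → A#3 (MIDI 58).
44 − 58 = -14, so the two pitches are 14 semitones apart.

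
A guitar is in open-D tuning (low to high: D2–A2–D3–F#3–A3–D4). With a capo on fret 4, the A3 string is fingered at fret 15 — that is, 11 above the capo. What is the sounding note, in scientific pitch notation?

The capo raises the open A3 by 4 semitones to C#4; fretting 11 more gives A3 + 4 + 11 = A3 + 15 semitones = C5.

C5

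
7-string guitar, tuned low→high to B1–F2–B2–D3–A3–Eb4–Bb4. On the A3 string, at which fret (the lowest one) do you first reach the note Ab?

11

From A3, count semitones up the chromatic scale until reaching Ab: A–Bb–B–C–…–Gb–G–Ab — 11 steps.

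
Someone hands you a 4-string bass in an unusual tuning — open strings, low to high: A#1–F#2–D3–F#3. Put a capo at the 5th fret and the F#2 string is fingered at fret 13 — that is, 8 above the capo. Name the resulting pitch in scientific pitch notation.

G3

The capo raises the open F#2 by 5 semitones to B2; fretting 8 more gives F#2 + 5 + 8 = F#2 + 13 semitones = G3.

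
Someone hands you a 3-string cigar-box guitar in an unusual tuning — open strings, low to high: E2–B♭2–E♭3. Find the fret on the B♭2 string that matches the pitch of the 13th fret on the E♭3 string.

Fret 13 on E♭3 is MIDI 51 + 13 = 64 (E4). On the B♭2 string (open MIDI 46), that pitch is 64 − 46 = fret 18.

18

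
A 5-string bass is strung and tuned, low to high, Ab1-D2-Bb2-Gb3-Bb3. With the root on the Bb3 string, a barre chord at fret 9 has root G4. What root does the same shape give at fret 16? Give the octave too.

Moving from fret 9 to fret 16 shifts the root by 7 semitones.
G4 up 7 semitones is D5.

D5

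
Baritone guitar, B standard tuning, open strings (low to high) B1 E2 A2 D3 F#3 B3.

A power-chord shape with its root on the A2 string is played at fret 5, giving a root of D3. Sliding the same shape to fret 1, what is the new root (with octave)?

A#2

Moving from fret 5 to fret 1 shifts the root by -4 semitones.
D3 down 4 semitones is A#2.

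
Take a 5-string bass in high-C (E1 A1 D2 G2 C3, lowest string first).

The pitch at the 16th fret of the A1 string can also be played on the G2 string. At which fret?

A1 at fret 16 is A1 + 16 semitones = C♯3.
The open G2 string is 10 semitones above the open A1, so the same pitch on the G2 string lies at fret 16 − 10 = 6.

6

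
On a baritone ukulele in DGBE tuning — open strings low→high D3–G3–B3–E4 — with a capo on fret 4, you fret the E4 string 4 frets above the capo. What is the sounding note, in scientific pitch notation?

The capo raises the open E4 by 4 semitones to G#4; fretting 4 more gives E4 + 4 + 4 = E4 + 8 semitones = C5.

C5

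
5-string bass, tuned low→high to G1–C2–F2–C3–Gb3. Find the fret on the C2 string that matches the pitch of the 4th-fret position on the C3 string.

16

C3 at fret 4 is C3 + 4 semitones = E3.
The open C2 string is 12 semitones below the open C3, so the same pitch on the C2 string lies at fret 4 + 12 = 16.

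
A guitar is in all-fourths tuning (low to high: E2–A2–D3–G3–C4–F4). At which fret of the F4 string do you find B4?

6

B4 is 6 semitones above the open F4 (F–F#–G–G#–A–A#–B), so it sits at fret 6.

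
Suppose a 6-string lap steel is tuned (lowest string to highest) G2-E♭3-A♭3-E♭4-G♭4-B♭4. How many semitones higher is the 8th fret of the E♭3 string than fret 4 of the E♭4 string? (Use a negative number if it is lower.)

E♭3 at fret 8 → B3 (MIDI 59); E♭4 at fret 4 → G4 (MIDI 67).
59 − 67 = -8, so the two pitches are 8 semitones apart.

-8 semitones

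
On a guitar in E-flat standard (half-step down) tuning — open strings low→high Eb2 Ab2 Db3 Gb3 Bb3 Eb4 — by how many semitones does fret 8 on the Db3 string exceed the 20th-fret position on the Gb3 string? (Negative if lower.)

Db3 at fret 8 → A3 (MIDI 57); Gb3 at fret 20 → D5 (MIDI 74).
57 − 74 = -17, so the two pitches are 17 semitones apart.

-17 semitones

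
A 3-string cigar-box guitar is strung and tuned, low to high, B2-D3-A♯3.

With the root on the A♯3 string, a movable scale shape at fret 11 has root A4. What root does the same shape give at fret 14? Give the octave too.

C5

Moving from fret 11 to fret 14 shifts the root by 3 semitones.
A4 up 3 semitones is C5.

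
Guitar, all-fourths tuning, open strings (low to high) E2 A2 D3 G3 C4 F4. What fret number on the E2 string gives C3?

8

C3 is 8 semitones above the open E2 (E–F–F#–G–G#–A–A#–B–C), so it sits at fret 8.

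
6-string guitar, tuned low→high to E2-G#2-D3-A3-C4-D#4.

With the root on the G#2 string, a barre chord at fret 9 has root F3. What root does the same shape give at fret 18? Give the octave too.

Moving from fret 9 to fret 18 shifts the root by 9 semitones.
F3 up 9 semitones is D4.

D4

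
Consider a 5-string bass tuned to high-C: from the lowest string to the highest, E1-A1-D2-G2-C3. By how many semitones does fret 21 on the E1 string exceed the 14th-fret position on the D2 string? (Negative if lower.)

E1 at fret 21 → C#3 (MIDI 49); D2 at fret 14 → E3 (MIDI 52).
49 − 52 = -3, so the two pitches are 3 semitones apart.

-3 semitones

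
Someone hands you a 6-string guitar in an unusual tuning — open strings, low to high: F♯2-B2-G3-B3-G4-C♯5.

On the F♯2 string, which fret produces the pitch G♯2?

2

G♯2 is 2 semitones above the open F♯2 (F#–G–G#), so it sits at fret 2.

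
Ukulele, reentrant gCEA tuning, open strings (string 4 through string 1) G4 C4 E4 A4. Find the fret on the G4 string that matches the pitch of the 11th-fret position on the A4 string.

13

Fret 11 on A4 is MIDI 69 + 11 = 80 (G#5). On the G4 string (open MIDI 67), that pitch is 80 − 67 = fret 13.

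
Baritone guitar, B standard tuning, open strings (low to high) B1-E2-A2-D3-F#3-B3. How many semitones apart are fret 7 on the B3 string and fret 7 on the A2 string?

B3 at fret 7 → F#4 (MIDI 66); A2 at fret 7 → E3 (MIDI 52).
66 − 52 = 14, so the two pitches are 14 semitones apart, with F#4 the higher.

14 semitones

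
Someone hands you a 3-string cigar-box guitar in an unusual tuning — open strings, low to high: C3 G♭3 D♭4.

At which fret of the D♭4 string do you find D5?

13

D5 is 13 semitones above the open D♭4 (Db–D–Eb–E–…–C–Db–D), so it sits at fret 13.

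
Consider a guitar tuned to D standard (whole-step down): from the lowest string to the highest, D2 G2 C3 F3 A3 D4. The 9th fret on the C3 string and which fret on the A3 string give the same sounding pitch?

C3 at fret 9 is C3 + 9 semitones = A3.
The open A3 string is 9 semitones above the open C3, so the same pitch on the A3 string lies at fret 9 − 9 = 0.

0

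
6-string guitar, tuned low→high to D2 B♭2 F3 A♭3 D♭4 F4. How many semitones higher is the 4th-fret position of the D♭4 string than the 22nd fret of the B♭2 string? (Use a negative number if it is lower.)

-3 semitones

D♭4 at fret 4 → F4 (MIDI 65); B♭2 at fret 22 → A♭4 (MIDI 68).
65 − 68 = -3, so the two pitches are 3 semitones apart.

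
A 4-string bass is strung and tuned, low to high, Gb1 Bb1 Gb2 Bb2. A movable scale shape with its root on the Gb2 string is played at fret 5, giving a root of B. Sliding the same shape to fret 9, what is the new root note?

Moving from fret 5 to fret 9 shifts the root by 4 semitones.
B up 4 semitones is Eb.

Eb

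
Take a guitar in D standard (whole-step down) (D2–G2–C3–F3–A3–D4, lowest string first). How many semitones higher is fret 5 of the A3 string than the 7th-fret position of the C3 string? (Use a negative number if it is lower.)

7 semitones

A3 at fret 5 → D4 (MIDI 62); C3 at fret 7 → G3 (MIDI 55).
62 − 55 = 7, so the two pitches are 7 semitones apart.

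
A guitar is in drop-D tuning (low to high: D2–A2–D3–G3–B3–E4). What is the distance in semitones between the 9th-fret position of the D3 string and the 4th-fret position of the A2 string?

D3 at fret 9 → B3 (MIDI 59); A2 at fret 4 → C#3 (MIDI 49).
59 − 49 = 10, so the two pitches are 10 semitones apart, with B3 the higher.

10 semitones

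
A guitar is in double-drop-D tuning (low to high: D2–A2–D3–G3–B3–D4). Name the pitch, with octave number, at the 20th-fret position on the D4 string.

A#5

The open D4 string plus 20 semitones: D–D#–E–F–…–G#–A–A#.
The walk passes from B into C once, so the octave number goes from 4 to 5.
(Equivalently spelled Bb5.)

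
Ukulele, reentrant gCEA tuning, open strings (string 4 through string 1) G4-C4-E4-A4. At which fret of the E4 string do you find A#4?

6

A#4 is 6 semitones above the open E4 (E–F–F#–G–G#–A–A#), so it sits at fret 6.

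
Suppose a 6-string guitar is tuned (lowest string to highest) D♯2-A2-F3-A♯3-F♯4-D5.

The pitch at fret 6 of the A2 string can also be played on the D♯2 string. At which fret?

12

A2 at fret 6 is A2 + 6 semitones = D♯3.
The open D♯2 string is 6 semitones below the open A2, so the same pitch on the D♯2 string lies at fret 6 + 6 = 12.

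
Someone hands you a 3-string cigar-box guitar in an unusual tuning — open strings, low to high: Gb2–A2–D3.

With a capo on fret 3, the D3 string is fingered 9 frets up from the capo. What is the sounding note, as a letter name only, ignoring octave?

D

The capo raises the open D3 by 3 semitones to F3; fretting 9 more gives D3 + 3 + 9 = D3 + 12 semitones, landing on D.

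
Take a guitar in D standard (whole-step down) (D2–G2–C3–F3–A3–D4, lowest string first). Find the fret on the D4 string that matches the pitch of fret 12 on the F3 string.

Fret 12 on F3 is MIDI 53 + 12 = 65 (F4). On the D4 string (open MIDI 62), that pitch is 65 − 62 = fret 3.

3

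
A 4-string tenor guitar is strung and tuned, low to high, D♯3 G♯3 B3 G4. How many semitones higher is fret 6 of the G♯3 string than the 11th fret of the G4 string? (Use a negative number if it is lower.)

-16 semitones

G♯3 at fret 6 → D4 (MIDI 62); G4 at fret 11 → F♯5 (MIDI 78).
62 − 78 = -16, so the two pitches are 16 semitones apart.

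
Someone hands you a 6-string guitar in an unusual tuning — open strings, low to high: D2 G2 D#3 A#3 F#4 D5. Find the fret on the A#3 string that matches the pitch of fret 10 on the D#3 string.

D#3 at fret 10 is D#3 + 10 semitones = C#4.
The open A#3 string is 7 semitones above the open D#3, so the same pitch on the A#3 string lies at fret 10 − 7 = 3.

3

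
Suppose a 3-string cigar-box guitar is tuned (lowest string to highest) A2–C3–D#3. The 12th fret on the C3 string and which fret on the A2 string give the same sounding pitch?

Fret 12 on C3 is MIDI 48 + 12 = 60 (C4). On the A2 string (open MIDI 45), that pitch is 60 − 45 = fret 15.

15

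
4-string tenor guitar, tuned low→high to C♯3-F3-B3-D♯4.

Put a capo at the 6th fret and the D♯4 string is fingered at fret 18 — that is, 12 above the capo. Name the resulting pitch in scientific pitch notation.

The capo raises the open D♯4 by 6 semitones to A4; fretting 12 more gives D♯4 + 6 + 12 = D♯4 + 18 semitones = A5.

A5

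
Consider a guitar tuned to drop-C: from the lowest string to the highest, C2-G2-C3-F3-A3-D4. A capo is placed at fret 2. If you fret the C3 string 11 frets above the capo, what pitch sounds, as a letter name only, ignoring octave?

The capo raises the open C3 by 2 semitones to D3; fretting 11 more gives C3 + 2 + 11 = C3 + 13 semitones, landing on C#.
(Also written Db.)

C#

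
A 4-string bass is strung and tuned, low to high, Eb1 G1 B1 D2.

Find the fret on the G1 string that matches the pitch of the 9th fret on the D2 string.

Fret 9 on D2 is MIDI 38 + 9 = 47 (B2). On the G1 string (open MIDI 31), that pitch is 47 − 31 = fret 16.

16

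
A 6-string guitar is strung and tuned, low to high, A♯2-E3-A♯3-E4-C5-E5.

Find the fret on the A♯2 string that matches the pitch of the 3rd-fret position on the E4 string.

E4 at fret 3 is E4 + 3 semitones = G4.
The open A♯2 string is 18 semitones below the open E4, so the same pitch on the A♯2 string lies at fret 3 + 18 = 21.

21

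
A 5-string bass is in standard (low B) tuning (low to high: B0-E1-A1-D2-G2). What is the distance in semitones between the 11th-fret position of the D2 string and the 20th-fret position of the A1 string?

D2 at fret 11 → C♯3 (MIDI 49); A1 at fret 20 → F3 (MIDI 53).
49 − 53 = -4, so the two pitches are 4 semitones apart, with F3 the higher.

4 semitones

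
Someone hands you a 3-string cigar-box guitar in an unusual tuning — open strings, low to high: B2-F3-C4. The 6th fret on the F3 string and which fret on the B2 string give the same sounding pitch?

F3 at fret 6 is F3 + 6 semitones = B3.
The open B2 string is 6 semitones below the open F3, so the same pitch on the B2 string lies at fret 6 + 6 = 12.

12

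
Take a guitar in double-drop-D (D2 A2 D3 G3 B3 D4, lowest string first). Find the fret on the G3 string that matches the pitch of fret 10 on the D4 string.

D4 at fret 10 is D4 + 10 semitones = C5.
The open G3 string is 7 semitones below the open D4, so the same pitch on the G3 string lies at fret 10 + 7 = 17.

17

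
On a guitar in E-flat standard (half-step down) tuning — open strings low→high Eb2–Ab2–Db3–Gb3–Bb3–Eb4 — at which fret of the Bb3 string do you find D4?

4

D4 is 4 semitones above the open Bb3 (Bb–B–C–Db–D), so it sits at fret 4.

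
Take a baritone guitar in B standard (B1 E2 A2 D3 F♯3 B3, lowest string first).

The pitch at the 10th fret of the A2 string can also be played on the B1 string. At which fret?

A2 at fret 10 is A2 + 10 semitones = G3.
The open B1 string is 10 semitones below the open A2, so the same pitch on the B1 string lies at fret 10 + 10 = 20.

20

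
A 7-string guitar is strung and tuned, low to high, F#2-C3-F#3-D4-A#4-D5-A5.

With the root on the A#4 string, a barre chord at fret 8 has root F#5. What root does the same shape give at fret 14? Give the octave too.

C6

Moving from fret 8 to fret 14 shifts the root by 6 semitones.
F#5 up 6 semitones is C6.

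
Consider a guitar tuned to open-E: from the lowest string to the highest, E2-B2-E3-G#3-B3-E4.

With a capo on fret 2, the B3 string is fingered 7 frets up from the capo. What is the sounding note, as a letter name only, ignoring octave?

G#

The capo raises the open B3 by 2 semitones to C#4; fretting 7 more gives B3 + 2 + 7 = B3 + 9 semitones, landing on G#.
(Also written Ab.)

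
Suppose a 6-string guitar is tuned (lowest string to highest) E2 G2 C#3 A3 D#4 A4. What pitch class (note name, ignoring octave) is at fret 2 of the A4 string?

B

The open A4 string plus 2 semitones: A–A#–B.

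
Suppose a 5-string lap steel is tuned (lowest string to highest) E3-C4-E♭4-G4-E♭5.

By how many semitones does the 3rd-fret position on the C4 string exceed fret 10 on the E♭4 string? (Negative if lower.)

-10 semitones

C4 at fret 3 → E♭4 (MIDI 63); E♭4 at fret 10 → D♭5 (MIDI 73).
63 − 73 = -10, so the two pitches are 10 semitones apart.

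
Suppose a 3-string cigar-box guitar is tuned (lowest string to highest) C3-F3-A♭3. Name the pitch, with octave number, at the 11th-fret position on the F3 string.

Each fret is one semitone, so F3 + 11 = E4.

E4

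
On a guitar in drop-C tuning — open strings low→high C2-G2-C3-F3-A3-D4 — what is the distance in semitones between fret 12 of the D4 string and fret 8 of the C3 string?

D4 at fret 12 → D5 (MIDI 74); C3 at fret 8 → G♯3 (MIDI 56).
74 − 56 = 18, so the two pitches are 18 semitones apart, with D5 the higher.

18 semitones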